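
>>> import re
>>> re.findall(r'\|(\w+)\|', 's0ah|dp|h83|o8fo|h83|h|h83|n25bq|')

['dp', 'o8fo', 'h', 'n25bq']

`findall` collects group 1 from each match (4 total).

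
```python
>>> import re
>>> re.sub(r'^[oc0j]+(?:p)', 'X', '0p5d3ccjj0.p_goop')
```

Pattern: anchored at the start of the string; then one or more of one of [oc0j]; then a literal 'p' (non-capturing group).
Matches: at [0:2] → '0p'.
Every occurrence is swapped for 'X'.

'X5d3ccjj0.p_goop'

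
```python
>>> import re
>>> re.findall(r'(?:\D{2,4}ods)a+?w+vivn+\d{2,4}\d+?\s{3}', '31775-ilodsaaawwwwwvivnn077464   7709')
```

['-ilodsaaawwwwwvivnn077464   ']

With no groups in the pattern, `findall` gives back each whole match — 1 here.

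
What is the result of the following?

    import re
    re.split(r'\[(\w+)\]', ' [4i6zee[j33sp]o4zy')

[' [4i6zee', 'j33sp', 'o4zy']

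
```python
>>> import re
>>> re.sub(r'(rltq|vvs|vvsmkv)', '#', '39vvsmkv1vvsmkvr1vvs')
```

'39#mkv1#mkvr1#'

Alternation isn't longest-match — the leftmost alternative that fits at this position is chosen.
`sub` substitutes '#' at each match site.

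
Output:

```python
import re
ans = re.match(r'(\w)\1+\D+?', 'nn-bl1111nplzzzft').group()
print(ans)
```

nn-

`\1` has to match the exact text group 1 already captured.
`re.match` only tries the pattern at the start of the string.
The match spans [0:3] → 'nn-'.
Captured: group 1 = 'n'.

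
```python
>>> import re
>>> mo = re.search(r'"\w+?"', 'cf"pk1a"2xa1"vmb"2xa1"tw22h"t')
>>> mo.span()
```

The match spans [2:8] → '"pk1a"'.

(2, 8)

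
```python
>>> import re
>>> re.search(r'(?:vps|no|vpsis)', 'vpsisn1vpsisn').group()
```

Branches in `(...|...)` are attempted left-to-right; the first branch that allows the whole pattern to succeed is taken.
The match spans [0:3] → 'vps'.

'vps'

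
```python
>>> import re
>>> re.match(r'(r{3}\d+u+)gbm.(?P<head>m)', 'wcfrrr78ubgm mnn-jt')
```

Pattern: exactly 3 of a literal 'r', then one or more of a digit, then one or more of a literal 'u' (captured); then the literal 'gbm', then any character; then a literal 'm' (captured as 'head').
`re.match` won't scan ahead — the pattern has to work from the very first character.
Here the pattern fails at index 0, so the call returns None.

None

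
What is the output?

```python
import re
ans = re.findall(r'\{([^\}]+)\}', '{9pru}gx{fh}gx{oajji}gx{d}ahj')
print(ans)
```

Walking the string: at [0:6] match '{9pru}', group 1 = '9pru'; at [8:12] match '{fh}', group 1 = 'fh'; at [14:21] match '{oajji}', group 1 = 'oajji'; at [23:26] match '{d}', group 1 = 'd'.
`findall` collects group 1 from each match (4 total).

['9pru', 'fh', 'oajji', 'd']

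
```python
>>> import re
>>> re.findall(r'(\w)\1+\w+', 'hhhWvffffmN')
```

['h']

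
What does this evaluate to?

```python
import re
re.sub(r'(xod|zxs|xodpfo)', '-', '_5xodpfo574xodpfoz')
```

Alternation isn't longest-match — the leftmost alternative that fits at this position is chosen.
Every occurrence is swapped for '-'.

'_5-pfo574-pfoz'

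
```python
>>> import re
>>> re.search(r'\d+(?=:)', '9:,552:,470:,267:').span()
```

(0, 1)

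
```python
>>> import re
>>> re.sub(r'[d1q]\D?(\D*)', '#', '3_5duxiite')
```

'3_5#'

The pattern matches one of [d1q], then optionally a non-digit; then zero or more of a non-digit (captured).
Matches: at [3:10] → 'duxiite'.
`sub` substitutes '#' at each match site.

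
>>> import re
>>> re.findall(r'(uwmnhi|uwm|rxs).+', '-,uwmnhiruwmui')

['uwmnhi']

Alternation tries branches left to right and keeps the first one that lets the overall match succeed at that position.
One capturing group, so `findall` returns just the captured substring from the one match — 1 in all.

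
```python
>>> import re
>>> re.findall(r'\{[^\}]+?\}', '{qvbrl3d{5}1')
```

['{qvbrl3d{5}']

Matches: at [0:11] → '{qvbrl3d{5}'.
With no groups in the pattern, `findall` gives back each whole match — 1 here.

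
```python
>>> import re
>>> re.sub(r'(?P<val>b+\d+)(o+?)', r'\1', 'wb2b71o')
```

The pattern matches one or more of the literal 'b', then one or more of a digit (captured as 'val'); then one or more of a literal 'o' (lazy) (captured).
Matches: at [3:7] → 'b71o'.
The replacement refers to a captured group, so each match is rewritten using its own captured text.

'wb2b71'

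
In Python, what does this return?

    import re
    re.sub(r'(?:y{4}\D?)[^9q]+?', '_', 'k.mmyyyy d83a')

'k.mm_83a'

`sub` substitutes '_' at each match site.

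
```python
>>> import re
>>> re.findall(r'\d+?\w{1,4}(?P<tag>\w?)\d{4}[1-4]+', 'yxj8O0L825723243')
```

This matches one or more of a digit (lazy), then 1 to 4 of a word character; then optionally a word character (captured as 'tag'); then exactly 4 of a digit, then one or more of a character in [1-4].
Walking the string: at [3:16] match '8O0L825723243', group 1 = '2'.
With a single group, `findall` returns only what that group captured — 1 item.

['2']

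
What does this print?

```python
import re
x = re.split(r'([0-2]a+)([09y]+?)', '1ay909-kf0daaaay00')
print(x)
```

['', '1a', 'y', '909-kf0daaaay00']

Lazy quantifiers expand one character at a time until the remainder of the pattern can match.
Because the pattern has a capturing group, `split` also inserts each captured text between the pieces.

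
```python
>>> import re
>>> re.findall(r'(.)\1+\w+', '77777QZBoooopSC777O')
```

`\1` has to match the exact text group 1 already captured.
With a single group, `findall` returns only what that group captured — 1 item.

['7']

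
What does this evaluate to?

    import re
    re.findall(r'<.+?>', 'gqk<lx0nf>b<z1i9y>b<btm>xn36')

['<lx0nf>', '<z1i9y>', '<btm>']

A non-greedy quantifier consumes as few characters as it can — just enough that the remainder of the pattern still matches from where it stops; whatever follows it matches normally.
Matches: at [3:10] → '<lx0nf>'; at [11:18] → '<z1i9y>'; at [19:24] → '<btm>'.
No capturing groups, so `findall` returns the 3 full match strings.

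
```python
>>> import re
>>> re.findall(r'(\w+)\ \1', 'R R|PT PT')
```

The backreference `\1` re-matches whatever the first group consumed, character for character.
`findall` collects group 1 from each match (2 total).

['R', 'PT']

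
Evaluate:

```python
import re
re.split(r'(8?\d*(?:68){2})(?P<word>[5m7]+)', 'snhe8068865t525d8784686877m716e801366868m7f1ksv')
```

['snhe8068865t525d', '87846868', '77m7', '16e', '801366868', 'm7', 'f1ksv']

Pattern: optionally a literal '8', then zero or more of a digit, then the literal '68' repeated 2 times (captured); then one or more of one of [5m7] (captured as 'word').
Because the pattern has a capturing group, `split` also inserts each captured text between the pieces.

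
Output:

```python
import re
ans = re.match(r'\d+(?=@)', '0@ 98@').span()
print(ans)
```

`re.match` won't scan ahead — the pattern has to work from the very first character.
The match spans [0:1] → '0'.

(0, 1)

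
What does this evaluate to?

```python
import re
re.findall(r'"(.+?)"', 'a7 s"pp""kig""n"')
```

['pp', 'kig', 'n']

A non-greedy quantifier consumes as few characters as it can — just enough that the remainder of the pattern still matches from where it stops; whatever follows it matches normally.
With a single group, `findall` returns only what that group captured — 3 items.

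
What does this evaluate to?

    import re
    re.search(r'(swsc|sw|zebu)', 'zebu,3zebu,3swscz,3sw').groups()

('zebu',)

The match spans [0:4] → 'zebu'.
Captured: group 1 = 'zebu'.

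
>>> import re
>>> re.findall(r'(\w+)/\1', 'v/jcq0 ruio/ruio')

['ruio']

`\1` is not a pattern — it's the concrete string captured by group 1, re-applied verbatim.
Walking the string: at [7:16] match 'ruio/ruio', group 1 = 'ruio'.
One capturing group, so `findall` returns just the captured substring from the one match — 1 in all.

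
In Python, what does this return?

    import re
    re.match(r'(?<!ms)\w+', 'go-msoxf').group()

The negative lookahead/lookbehind blocks any match where the forbidden context is present.
`re.match` only tries the pattern at the start of the string.
The match spans [0:2] → 'go'.

'go'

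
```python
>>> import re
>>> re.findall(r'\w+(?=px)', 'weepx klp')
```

['wee']

The `(?=…)`/`(?<=…)` assertion just peeks at neighbouring text; it doesn't advance the match position.
Matches: at [0:3] → 'wee'.
No capturing groups, so `findall` returns the 1 full match string.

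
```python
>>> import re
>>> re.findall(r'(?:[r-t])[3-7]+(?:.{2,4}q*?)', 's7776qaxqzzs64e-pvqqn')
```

Because the quantifier is non-greedy, it stops expanding at the earliest point where the rest of the pattern can succeed.
No capturing groups, so `findall` returns the 2 full match strings.

['s7776qaxq', 's64e-pv']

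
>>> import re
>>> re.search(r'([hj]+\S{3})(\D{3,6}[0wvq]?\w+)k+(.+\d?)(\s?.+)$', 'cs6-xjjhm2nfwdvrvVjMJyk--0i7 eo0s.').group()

'jjhm2nfwdvrvVjMJyk--0i7 eo0s.'

Pattern: one or more of one of [hj], then exactly 3 of a non-whitespace character (captured); then 3 to 6 of a non-digit, then optionally one of [0wvq], then one or more of a word character (captured); then one or more of a literal 'k'; then one or more of any character, then optionally a digit (captured); then optionally whitespace, then one or more of any character (captured); then anchored at the end.
`search` walks the string left to right and returns the first match it finds.
The match spans [5:34] → 'jjhm2nfwdvrvVjMJyk--0i7 eo0s.'.
Captured: group 1 = 'jjhm2n', group 2 = 'fwdvrvVjMJy', group 3 = '--0i7 eo0s', group 4 = '.'.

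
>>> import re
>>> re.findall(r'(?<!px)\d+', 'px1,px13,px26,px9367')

['3', '6', '367']

Because the assertion is negative and zero-width, positions next to the forbidden text are skipped.
No capturing groups, so `findall` returns the 3 full match strings.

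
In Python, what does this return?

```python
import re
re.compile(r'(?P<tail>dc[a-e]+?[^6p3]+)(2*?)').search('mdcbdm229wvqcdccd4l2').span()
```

(1, 20)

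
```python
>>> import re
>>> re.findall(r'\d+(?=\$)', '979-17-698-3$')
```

The `(?=…)`/`(?<=…)` assertion just peeks at neighbouring text; it doesn't advance the match position.
Since nothing is captured, `findall` lists the 1 matched substring directly.

['3']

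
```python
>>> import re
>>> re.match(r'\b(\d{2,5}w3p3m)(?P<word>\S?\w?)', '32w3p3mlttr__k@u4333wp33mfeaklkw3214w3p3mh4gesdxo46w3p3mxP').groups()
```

The match spans [0:9] → '32w3p3mlt'.
Captured: group 1 = '32w3p3m', group 2 = 'lt'.

('32w3p3m', 'lt')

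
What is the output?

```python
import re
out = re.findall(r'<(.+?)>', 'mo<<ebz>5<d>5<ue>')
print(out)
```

The `?` after the quantifier makes it lazy — it takes as little as possible before letting the rest of the pattern try.
Because there's exactly one group, `findall` drops the full match and keeps group 1 from each hit.

['<ebz', 'd', 'ue']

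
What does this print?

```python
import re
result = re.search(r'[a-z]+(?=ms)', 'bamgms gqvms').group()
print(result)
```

The lookaround is zero-width — it requires the adjacent text to match without consuming it, so the asserted text isn't part of the match.
`re.search` scans for the first position where the pattern succeeds.
The match spans [0:4] → 'bamg'.

bamg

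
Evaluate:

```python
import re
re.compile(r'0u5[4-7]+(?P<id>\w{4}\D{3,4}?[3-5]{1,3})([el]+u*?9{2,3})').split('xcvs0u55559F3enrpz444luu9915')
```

['xcvs', '9F3enrpz444', 'luu99', '15']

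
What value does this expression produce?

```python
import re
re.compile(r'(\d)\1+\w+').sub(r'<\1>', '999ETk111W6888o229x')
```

'<9>'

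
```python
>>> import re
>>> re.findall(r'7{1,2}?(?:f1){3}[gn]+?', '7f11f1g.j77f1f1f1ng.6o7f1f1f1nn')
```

With the lazy modifier that quantifier settles for the fewest repetitions that let the rest of the pattern succeed (the atoms after it are unaffected and can still be greedy).
With no groups in the pattern, `findall` gives back each whole match — 2 here.

['77f1f1f1n', '7f1f1f1n']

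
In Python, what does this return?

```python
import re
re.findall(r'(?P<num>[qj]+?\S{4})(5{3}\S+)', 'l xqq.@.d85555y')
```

[]

Multiple groups make `findall` return tuples — one 2-tuple for each match.
Nothing in the string satisfies the pattern, so the list is empty.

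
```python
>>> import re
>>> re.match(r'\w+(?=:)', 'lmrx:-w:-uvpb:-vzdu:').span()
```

(0, 4)

`match` is anchored at position 0; if the pattern doesn't fit there, it returns None.
The match spans [0:4] → 'lmrx'.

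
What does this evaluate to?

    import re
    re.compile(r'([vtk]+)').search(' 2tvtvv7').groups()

('tvtvv',)

Pattern: one or more of one of [vtk] (captured).
`re.search` scans for the first position where the pattern succeeds.
The match spans [2:7] → 'tvtvv'.
Captured: group 1 = 'tvtvv'.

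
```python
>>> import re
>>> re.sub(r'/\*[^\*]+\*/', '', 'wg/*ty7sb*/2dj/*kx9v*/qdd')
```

Matches: at [2:11] → '/*ty7sb*/'; at [14:22] → '/*kx9v*/'.
Every occurrence is swapped for ''.

'wg2djqdd'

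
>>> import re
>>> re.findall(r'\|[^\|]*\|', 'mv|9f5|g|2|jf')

['|9f5|', '|2|']

Walking the string: at [2:7] → '|9f5|'; at [8:11] → '|2|'.
Since nothing is captured, `findall` lists the 2 matched substrings directly.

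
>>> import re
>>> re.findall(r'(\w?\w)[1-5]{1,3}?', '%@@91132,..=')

['91', '3']

This matches optionally a word character, then a word character (captured); then 1 to 3 of a character in [1-5] (lazy).
With the lazy modifier that quantifier settles for the fewest repetitions that let the rest of the pattern succeed (the atoms after it are unaffected and can still be greedy).
Walking the string: at [3:6] match '911', group 1 = '91'; at [6:8] match '32', group 1 = '3'.
Because there's exactly one group, `findall` drops the full match and keeps group 1 from each hit.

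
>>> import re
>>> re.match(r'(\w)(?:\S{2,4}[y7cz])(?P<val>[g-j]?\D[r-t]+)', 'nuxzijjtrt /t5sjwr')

None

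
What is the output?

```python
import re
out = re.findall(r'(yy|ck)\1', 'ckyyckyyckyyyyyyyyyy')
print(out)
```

A backreference is literal: `\1` must see the identical characters the first group matched.
Walking the string: at [10:14] match 'yyyy', group 1 = 'yy'; at [14:18] match 'yyyy', group 1 = 'yy'.
Because there's exactly one group, `findall` drops the full match and keeps group 1 from each hit.

['yy', 'yy']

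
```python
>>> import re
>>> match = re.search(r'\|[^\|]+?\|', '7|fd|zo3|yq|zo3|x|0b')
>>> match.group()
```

Unlike `match`, `search` isn't anchored — it looks for the pattern anywhere in the string.
The match spans [1:5] → '|fd|'.

'|fd|'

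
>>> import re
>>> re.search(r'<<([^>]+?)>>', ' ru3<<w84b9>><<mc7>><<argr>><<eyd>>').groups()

('w84b9',)

The match spans [4:13] → '<<w84b9>>'.
Captured: group 1 = 'w84b9'.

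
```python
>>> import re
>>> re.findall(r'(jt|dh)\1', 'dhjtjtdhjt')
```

`\1` is not a pattern — it's the concrete string captured by group 1, re-applied verbatim.
Walking the string: at [2:6] match 'jtjt', group 1 = 'jt'.
`findall` collects group 1 from the one match (1 total).

['jt']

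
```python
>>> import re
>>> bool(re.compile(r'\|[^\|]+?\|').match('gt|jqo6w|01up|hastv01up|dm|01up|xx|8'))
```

With `match`, the pattern is implicitly anchored at the beginning.
Here position 0 doesn't satisfy it, so the call returns None, and `bool(None)` is False.

False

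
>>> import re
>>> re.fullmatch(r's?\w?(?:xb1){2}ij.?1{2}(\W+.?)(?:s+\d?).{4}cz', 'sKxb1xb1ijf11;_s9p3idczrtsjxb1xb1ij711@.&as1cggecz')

None

`fullmatch` succeeds only if the pattern covers the string from start to end.
Here there's no way to consume every character, so the call returns None.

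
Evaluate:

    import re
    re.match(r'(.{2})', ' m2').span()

(0, 2)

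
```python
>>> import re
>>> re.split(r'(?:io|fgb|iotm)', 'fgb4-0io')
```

['', '4-0', '']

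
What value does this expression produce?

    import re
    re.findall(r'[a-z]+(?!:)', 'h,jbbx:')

['h', 'jbb']

The negative lookahead/lookbehind blocks any match where the forbidden context is present.
Walking the string: at [0:1] → 'h'; at [2:5] → 'jbb'.
With no groups in the pattern, `findall` gives back each whole match — 2 here.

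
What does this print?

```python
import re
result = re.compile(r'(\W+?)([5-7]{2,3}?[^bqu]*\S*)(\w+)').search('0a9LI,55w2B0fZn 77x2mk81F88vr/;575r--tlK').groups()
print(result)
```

The match spans [5:40] → ',55w2B0fZn 77x2mk81F88vr/;575r--tlK'.
Captured: group 1 = ',', group 2 = '55w2B0fZn 77x2mk81F88vr/;575r--tl', group 3 = 'K'.

(',', '55w2B0fZn 77x2mk81F88vr/;575r--tl', 'K')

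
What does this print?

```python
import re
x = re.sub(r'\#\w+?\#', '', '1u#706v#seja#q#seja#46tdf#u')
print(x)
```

Each match is replaced by ''.

1usejasejau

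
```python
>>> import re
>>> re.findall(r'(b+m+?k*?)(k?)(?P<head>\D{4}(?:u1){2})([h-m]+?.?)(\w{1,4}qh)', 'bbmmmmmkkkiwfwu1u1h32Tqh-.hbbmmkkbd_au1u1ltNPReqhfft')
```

[('bbmmmmmkk', 'k', 'iwfwu1u1', 'h3', '2Tqh'), ('bbmmk', 'k', 'bd_au1u1', 'lt', 'NPReqh')]

Multiple groups make `findall` return tuples — one 5-tuple for each match.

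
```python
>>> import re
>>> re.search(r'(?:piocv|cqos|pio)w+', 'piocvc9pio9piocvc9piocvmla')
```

None

`search` walks the string left to right and returns the first match it finds.
Here the pattern never matches, so the call returns None.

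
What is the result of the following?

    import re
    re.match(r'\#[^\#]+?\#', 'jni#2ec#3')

`match` is anchored at position 0; if the pattern doesn't fit there, it returns None.
Here position 0 doesn't satisfy it, so the call returns None.

None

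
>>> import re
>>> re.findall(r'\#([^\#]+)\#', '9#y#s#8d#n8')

['y', '8d']

Scanning left to right: at [1:4] match '#y#', group 1 = 'y'; at [5:9] match '#8d#', group 1 = '8d'.
With a single group, `findall` returns only what that group captured — 2 items.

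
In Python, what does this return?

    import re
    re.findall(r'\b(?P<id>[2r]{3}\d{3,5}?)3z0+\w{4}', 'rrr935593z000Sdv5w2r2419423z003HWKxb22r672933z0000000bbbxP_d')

With a single group, `findall` returns only what that group captured — 1 item.

['rrr93559']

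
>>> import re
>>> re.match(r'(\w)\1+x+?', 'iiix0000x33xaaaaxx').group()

`\1` has to match the exact text group 1 already captured.
`match` is anchored at position 0; if the pattern doesn't fit there, it returns None.
The match spans [0:4] → 'iiix'.
Captured: group 1 = 'i'.

'iiix'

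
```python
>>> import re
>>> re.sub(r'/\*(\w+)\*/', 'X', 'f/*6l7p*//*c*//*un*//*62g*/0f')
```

'fXXXX0f'

`sub` substitutes 'X' at each match site.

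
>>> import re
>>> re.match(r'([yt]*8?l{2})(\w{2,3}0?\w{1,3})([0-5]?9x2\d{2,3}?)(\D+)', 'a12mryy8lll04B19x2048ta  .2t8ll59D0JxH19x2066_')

None

With `match`, the pattern is implicitly anchored at the beginning.
Here the string doesn't start with a match, so the call returns None.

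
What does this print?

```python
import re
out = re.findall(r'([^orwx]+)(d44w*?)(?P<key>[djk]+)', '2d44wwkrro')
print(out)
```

The pattern matches one or more of any character except [orwx] (captured); then the literal 'd44', then zero or more of the literal 'w' (lazy) (captured); then one or more of one of [djk] (captured as 'key').
Matches: at [0:7] match '2d44wwk', groups = ('2', 'd44ww', 'k').
Multiple groups make `findall` return tuples — one 3-tuple for the one match.

[('2', 'd44ww', 'k')]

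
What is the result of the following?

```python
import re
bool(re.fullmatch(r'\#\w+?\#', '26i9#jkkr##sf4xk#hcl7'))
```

`fullmatch` succeeds only if the pattern covers the string from start to end.
Here there's no way to consume every character, so the call returns None, and `bool(None)` is False.

False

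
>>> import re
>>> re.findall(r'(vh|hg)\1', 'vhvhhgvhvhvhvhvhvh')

['vh', 'vh', 'vh', 'vh']

A backreference is literal: `\1` must see the identical characters the first group matched.
One capturing group, so `findall` returns just the captured substring from each match — 4 in all.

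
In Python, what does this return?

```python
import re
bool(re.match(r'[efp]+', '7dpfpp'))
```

Pattern: one or more of one of [efp].
`match` is anchored at position 0; if the pattern doesn't fit there, it returns None.
Here the string doesn't start with a match, so the call returns None, and `bool(None)` is False.

False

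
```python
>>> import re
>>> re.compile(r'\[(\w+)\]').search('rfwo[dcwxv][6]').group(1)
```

`re.search` scans for the first position where the pattern succeeds.
The match spans [4:11] → '[dcwxv]'.
Captured: group 1 = 'dcwxv'.

'dcwxv'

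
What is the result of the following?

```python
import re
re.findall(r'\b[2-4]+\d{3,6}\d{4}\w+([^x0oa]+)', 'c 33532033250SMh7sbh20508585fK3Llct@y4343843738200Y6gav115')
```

['@y43438437382']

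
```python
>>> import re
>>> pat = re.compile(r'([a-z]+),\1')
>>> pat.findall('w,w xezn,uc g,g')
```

`\1` is not a pattern — it's the concrete string captured by group 1, re-applied verbatim.
`findall` collects group 1 from each match (2 total).

['w', 'g']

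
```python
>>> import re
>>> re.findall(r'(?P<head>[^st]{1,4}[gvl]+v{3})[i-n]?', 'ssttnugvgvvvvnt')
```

Pattern: 1 to 4 of any character except [st], then one or more of one of [gvl], then exactly 3 of a literal 'v' (captured as 'head'); then optionally a character in [i-n].
Matches: at [4:14] match 'nugvgvvvvn', group 1 = 'nugvgvvvv'.
`findall` collects group 1 from the one match (1 total).

['nugvgvvvv']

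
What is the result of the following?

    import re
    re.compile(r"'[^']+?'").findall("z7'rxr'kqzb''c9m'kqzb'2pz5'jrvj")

Scanning left to right: at [2:7] → "'rxr'"; at [12:17] → "'c9m'"; at [21:27] → "'2pz5'".
With no groups in the pattern, `findall` gives back each whole match — 3 here.

["'rxr'", "'c9m'", "'2pz5'"]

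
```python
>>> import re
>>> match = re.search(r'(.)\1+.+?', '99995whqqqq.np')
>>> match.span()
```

A backreference is literal: `\1` must see the identical characters the first group matched.
The match spans [0:5] → '99995'.

(0, 5)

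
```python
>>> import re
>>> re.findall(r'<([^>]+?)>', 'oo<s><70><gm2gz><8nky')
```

`findall` collects group 1 from each match (3 total).

['s', '70', 'gm2gz']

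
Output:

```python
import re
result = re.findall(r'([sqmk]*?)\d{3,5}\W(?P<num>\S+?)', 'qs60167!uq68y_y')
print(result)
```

[('qs', 'u')]

Pattern: zero or more of one of [sqmk] (lazy) (captured); then 3 to 5 of a digit, then a non-word character; then one or more of a non-whitespace character (lazy) (captured as 'num').
The `?` after the quantifier makes it lazy — it takes as little as possible before letting the rest of the pattern try.
Walking the string: at [0:9] match 'qs60167!u', groups = ('qs', 'u').
2 groups means the one result is a tuple of 2 captured strings — 1 here.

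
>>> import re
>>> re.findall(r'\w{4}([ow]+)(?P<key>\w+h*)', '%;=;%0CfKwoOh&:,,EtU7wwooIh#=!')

[('wo', 'Oh'), ('wwoo', 'Ih')]

Pattern: exactly 4 of a word character; then one or more of one of [ow] (captured); then one or more of a word character, then zero or more of the literal 'h' (captured as 'key').
Matches: at [5:13] match '0CfKwoOh', groups = ('wo', 'Oh'); at [17:27] match 'EtU7wwooIh', groups = ('wwoo', 'Ih').
`findall` packs the 2 group values into a tuple for every match.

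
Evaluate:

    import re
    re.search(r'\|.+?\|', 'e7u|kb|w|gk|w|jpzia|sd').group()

'|kb|'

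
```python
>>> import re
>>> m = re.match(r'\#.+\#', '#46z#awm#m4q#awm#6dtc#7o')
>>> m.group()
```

With `match`, the pattern is implicitly anchored at the beginning.
The match spans [0:22] → '#46z#awm#m4q#awm#6dtc#'.

'#46z#awm#m4q#awm#6dtc#'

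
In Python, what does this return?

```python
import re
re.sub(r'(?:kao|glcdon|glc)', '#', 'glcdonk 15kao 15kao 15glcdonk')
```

Branches in `(...|...)` are attempted left-to-right; the first branch that allows the whole pattern to succeed is taken.
Every occurrence is swapped for '#'.

'#k 15# 15# 15#k'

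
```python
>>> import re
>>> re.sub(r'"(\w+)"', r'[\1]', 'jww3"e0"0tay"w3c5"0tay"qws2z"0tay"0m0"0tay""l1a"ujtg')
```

Matches: at [4:8] → '"e0"'; at [12:18] → '"w3c5"'; at [22:29] → '"qws2z"'; at [33:38] → '"0m0"'; at [43:48] → '"l1a"'.
The replacement refers to a captured group, so each match is rewritten using its own captured text.

'jww3[e0]0tay[w3c5]0tay[qws2z]0tay[0m0]0tay"[l1a]ujtg'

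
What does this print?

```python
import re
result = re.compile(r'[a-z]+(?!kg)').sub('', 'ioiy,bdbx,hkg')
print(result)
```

,,

The negative lookaround is zero-width — it rules out positions where the adjacent text would match, without consuming anything.
Matches: at [0:4] → 'ioiy'; at [5:9] → 'bdbx'; at [10:13] → 'hkg'.
`sub` substitutes '' at each match site.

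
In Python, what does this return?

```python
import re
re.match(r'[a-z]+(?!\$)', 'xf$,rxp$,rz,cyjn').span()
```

(0, 1)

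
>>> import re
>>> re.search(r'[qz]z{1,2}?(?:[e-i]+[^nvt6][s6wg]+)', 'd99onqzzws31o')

This matches one of [qz], then 1 to 2 of the literal 'z' (lazy); then one or more of a character in [e-i], then any character except [nvt6], then one or more of one of [s6wg] (non-capturing group).
`search` walks the string left to right and returns the first match it finds.
Here no position works, so the call returns None.

None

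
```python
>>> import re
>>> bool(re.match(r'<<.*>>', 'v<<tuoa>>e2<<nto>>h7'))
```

With `match`, the pattern is implicitly anchored at the beginning.
Here the string doesn't start with a match, so the call returns None, and `bool(None)` is False.

False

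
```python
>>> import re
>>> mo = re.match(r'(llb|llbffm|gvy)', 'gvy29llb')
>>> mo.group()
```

'gvy'

`re.match` won't scan ahead — the pattern has to work from the very first character.
The match spans [0:3] → 'gvy'.
Captured: group 1 = 'gvy'.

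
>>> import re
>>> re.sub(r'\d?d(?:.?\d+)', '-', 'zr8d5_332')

This matches optionally a digit, then a literal 'd'; then optionally any character, then one or more of a digit (non-capturing group).
Matches: at [2:5] → '8d5'.
Each match is replaced by '-'.

'zr-_332'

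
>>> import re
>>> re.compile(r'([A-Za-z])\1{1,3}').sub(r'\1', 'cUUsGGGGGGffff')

'cUsGGf'

A backreference is literal: `\1` must see the identical characters the first group matched.
Matches: at [1:3] → 'UU'; at [4:8] → 'GGGG'; at [8:10] → 'GG'; at [10:14] → 'ffff'.
`\1` in the replacement pulls in group 1's text for each match.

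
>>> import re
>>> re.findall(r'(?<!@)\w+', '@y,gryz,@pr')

['gryz', 'r']

The negative lookaround is zero-width — it rules out positions where the adjacent text would match, without consuming anything.
With no groups in the pattern, `findall` gives back each whole match — 2 here.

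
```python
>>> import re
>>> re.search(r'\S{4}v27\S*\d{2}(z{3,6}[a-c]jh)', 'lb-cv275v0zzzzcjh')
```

None

Pattern: exactly 4 of a non-whitespace character, then the literal 'v27', then zero or more of a non-whitespace character; then exactly 2 of a digit; then 3 to 6 of the literal 'z', then a character in [a-c], then the literal 'jh' (captured).
`re.search` scans for the first position where the pattern succeeds.
Here no position works, so the call returns None.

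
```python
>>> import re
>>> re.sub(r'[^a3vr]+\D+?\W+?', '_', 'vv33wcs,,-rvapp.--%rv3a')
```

'vv33__rv3a'

Pattern: one or more of any character except [a3vr]; then one or more of a non-digit (lazy), then one or more of a non-word character (lazy).
Matches: at [4:16] → 'wcs,,-rvapp.'; at [16:19] → '--%'.
`sub` substitutes '_' at each match site.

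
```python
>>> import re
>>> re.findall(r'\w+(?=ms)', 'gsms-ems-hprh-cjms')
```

['gs', 'e', 'cj']

The positive lookaround only admits positions where the adjacent text matches; those characters stay outside the span.
Matches: at [0:2] → 'gs'; at [5:6] → 'e'; at [14:16] → 'cj'.
No capturing groups, so `findall` returns the 3 full match strings.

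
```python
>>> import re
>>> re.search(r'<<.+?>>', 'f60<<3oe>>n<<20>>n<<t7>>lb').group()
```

With the lazy modifier that quantifier settles for the fewest repetitions that let the rest of the pattern succeed (the atoms after it are unaffected and can still be greedy).
The match spans [3:10] → '<<3oe>>'.

'<<3oe>>'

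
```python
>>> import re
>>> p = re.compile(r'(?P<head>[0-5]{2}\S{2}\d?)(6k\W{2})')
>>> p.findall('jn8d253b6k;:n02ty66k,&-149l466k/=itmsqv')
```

The pattern matches exactly 2 of a character in [0-5], then exactly 2 of a non-whitespace character, then optionally a digit (captured as 'head'); then the literal '6k', then exactly 2 of a non-word character (captured).
Walking the string: at [4:12] match '253b6k;:', groups = ('253b', '6k;:'); at [13:22] match '02ty66k,&', groups = ('02ty6', '6k,&').
2 groups means each result is a tuple of 2 captured strings — 2 here.

[('253b', '6k;:'), ('02ty6', '6k,&')]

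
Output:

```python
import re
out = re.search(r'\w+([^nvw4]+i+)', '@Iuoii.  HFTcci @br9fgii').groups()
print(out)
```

The match spans [1:24] → 'Iuoii.  HFTcci @br9fgii'.
Captured: group 1 = '.  HFTcci @br9fgii'.

('.  HFTcci @br9fgii',)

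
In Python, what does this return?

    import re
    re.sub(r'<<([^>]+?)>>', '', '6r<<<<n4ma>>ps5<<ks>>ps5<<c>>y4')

'6rps5ps5y4'

Every occurrence is swapped for ''.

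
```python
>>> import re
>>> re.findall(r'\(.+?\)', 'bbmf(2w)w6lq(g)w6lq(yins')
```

['(2w)', '(g)']

Since nothing is captured, `findall` lists the 2 matched substrings directly.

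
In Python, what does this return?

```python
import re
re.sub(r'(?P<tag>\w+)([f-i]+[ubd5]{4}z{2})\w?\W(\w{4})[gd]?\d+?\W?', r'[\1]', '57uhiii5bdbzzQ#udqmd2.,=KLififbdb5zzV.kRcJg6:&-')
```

'[57uhii],=[KLifi]&-'

The pattern matches one or more of a word character (captured as 'tag'); then one or more of a character in [f-i], then exactly 4 of one of [ubd5], then exactly 2 of the literal 'z' (captured); then optionally a word character, then a non-word character; then exactly 4 of a word character (captured); then optionally one of [gd], then one or more of a digit (lazy), then optionally a non-word character.
Matches: at [0:22] → '57uhiii5bdbzzQ#udqmd2.'; at [24:45] → 'KLififbdb5zzV.kRcJg6:'.
The replacement refers to a captured group, so each match is rewritten using its own captured text.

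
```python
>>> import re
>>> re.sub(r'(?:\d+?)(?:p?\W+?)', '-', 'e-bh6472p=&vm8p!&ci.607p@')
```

'e-bh-&vm-&ci.-'

Each match is replaced by '-'.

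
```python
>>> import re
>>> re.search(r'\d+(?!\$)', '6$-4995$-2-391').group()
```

`(?!…)`/`(?<!…)` only lets a position through if the neighbouring text does NOT match; no characters are consumed.
The match spans [3:6] → '499'.

'499'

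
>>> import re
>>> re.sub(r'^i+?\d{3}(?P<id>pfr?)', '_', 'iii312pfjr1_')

This matches anchored at the start of the string; then one or more of a literal 'i' (lazy), then exactly 3 of a digit; then the literal 'pf', then optionally the literal 'r' (captured as 'id').
Matches: at [0:8] → 'iii312pf'.
Every occurrence is swapped for '_'.

'_jr1_'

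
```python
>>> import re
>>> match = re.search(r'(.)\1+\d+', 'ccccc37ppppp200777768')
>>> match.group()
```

A backreference is literal: `\1` must see the identical characters the first group matched.
The match spans [0:7] → 'ccccc37'.

'ccccc37'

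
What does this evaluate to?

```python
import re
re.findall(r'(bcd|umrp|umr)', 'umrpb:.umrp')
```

Alternation tries branches left to right and keeps the first one that lets the overall match succeed at that position.
`findall` collects group 1 from each match (2 total).

['umrp', 'umrp']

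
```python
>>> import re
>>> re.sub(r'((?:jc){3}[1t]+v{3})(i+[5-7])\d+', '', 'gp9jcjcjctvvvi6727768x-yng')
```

The pattern matches the literal 'jc' repeated 3 times, then one or more of one of [1t], then exactly 3 of the literal 'v' (captured); then one or more of a literal 'i', then a character in [5-7] (captured); then one or more of a digit.
Matches: at [3:21] → 'jcjcjctvvvi6727768'.
Every occurrence is swapped for ''.

'gp9x-yng'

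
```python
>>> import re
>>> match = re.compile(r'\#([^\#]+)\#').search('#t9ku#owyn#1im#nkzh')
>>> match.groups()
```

Unlike `match`, `search` isn't anchored — it looks for the pattern anywhere in the string.
The match spans [0:6] → '#t9ku#'.
Captured: group 1 = 't9ku'.

('t9ku',)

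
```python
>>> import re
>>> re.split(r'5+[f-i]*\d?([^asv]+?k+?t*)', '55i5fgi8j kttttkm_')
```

The pattern matches one or more of a literal '5', then zero or more of a character in [f-i], then optionally a digit; then one or more of any character except [asv] (lazy), then one or more of a literal 'k' (lazy), then zero or more of a literal 't' (captured).
Lazy quantifiers expand one character at a time until the remainder of the pattern can match.
Matches to split on: at [0:15] → '55i5fgi8j ktttt'.
`re.split` interleaves the captured-group text with the surrounding fragments.

['', 'fgi8j ktttt', 'km_']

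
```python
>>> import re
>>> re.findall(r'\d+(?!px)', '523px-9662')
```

['52', '9662']

A negative assertion filters positions out without eating any characters.
Matches: at [0:2] → '52'; at [6:10] → '9662'.
No capturing groups, so `findall` returns the 2 full match strings.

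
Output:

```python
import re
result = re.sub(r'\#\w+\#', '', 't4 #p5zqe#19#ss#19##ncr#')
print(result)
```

Every occurrence is swapped for ''.

t4 1919#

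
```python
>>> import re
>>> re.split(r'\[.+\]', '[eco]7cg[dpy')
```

['', '7cg[dpy']

Matches to split on: at [0:5] → '[eco]'.
Each match becomes a cut point; 2 segments remain.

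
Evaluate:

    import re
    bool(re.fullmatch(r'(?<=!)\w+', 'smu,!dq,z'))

False

Because the assertion is zero-width, the text it checks is not consumed and won't appear in the result.
`fullmatch` succeeds only if the pattern covers the string from start to end.
Here the pattern can't cover the whole string, so the call returns None, and `bool(None)` is False.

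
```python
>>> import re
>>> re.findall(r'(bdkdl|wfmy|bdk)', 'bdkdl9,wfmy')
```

['bdkdl', 'wfmy']

Branches in `(...|...)` are attempted left-to-right; the first branch that allows the whole pattern to succeed is taken.
Walking the string: at [0:5] match 'bdkdl', group 1 = 'bdkdl'; at [7:11] match 'wfmy', group 1 = 'wfmy'.
`findall` collects group 1 from each match (2 total).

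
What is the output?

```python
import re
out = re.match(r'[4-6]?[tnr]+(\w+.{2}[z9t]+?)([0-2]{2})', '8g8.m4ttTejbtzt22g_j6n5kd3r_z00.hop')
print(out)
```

None

`re.match` won't scan ahead — the pattern has to work from the very first character.
Here the pattern fails at index 0, so the call returns None.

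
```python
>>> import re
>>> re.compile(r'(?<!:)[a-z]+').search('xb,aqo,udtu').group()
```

Because the assertion is negative and zero-width, positions next to the forbidden text are skipped.
`re.search` tries every starting position until one works.
The match spans [0:2] → 'xb'.

'xb'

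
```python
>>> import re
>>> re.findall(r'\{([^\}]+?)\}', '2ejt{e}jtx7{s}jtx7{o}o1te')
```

Because there's exactly one group, `findall` drops the full match and keeps group 1 from each hit.

['e', 's', 'o']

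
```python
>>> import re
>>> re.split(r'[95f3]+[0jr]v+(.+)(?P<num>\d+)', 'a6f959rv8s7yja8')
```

This matches one or more of one of [95f3], then one of [0jr]; then one or more of a literal 'v'; then one or more of any character (captured); then one or more of a digit (captured as 'num').
Matches to split on: at [2:15] → 'f959rv8s7yja8'.
Because the pattern has a capturing group, `split` also inserts each captured text between the pieces.

['a6', '8s7yja', '8', '']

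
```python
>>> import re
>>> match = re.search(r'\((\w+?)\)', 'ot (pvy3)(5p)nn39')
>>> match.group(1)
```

The match spans [3:9] → '(pvy3)'.
Captured: group 1 = 'pvy3'.

'pvy3'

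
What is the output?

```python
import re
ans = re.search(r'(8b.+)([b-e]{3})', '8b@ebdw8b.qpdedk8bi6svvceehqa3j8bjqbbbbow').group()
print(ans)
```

8b@ebdw8b.qpdedk8bi6svvceehqa3j8bjqbbbb

The pattern matches the literal '8b', then one or more of any character (captured); then exactly 3 of a character in [b-e] (captured).
Unlike `match`, `search` isn't anchored — it looks for the pattern anywhere in the string.
The match spans [0:39] → '8b@ebdw8b.qpdedk8bi6svvceehqa3j8bjqbbbb'.
Captured: group 1 = '8b@ebdw8b.qpdedk8bi6svvceehqa3j8bjqb', group 2 = 'bbb'.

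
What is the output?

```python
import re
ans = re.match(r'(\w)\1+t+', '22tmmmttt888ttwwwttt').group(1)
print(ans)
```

2

The match spans [0:3] → '22t'.
Captured: group 1 = '2'.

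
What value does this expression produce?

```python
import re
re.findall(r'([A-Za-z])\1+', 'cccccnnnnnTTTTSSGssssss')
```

['c', 'n', 'T', 'S', 's']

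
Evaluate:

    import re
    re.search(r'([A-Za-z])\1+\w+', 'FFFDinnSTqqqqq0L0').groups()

('F',)

The match spans [0:17] → 'FFFDinnSTqqqqq0L0'.
Captured: group 1 = 'F'.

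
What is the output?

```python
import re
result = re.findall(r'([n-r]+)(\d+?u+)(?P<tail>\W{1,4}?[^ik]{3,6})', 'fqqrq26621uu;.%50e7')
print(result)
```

[('qqrq', '26621uu', ';.%50e7')]

The pattern matches one or more of a character in [n-r] (captured); then one or more of a digit (lazy), then one or more of a literal 'u' (captured); then 1 to 4 of a non-word character (lazy), then 3 to 6 of any character except [ik] (captured as 'tail').
Multiple groups make `findall` return tuples — one 3-tuple for the one match.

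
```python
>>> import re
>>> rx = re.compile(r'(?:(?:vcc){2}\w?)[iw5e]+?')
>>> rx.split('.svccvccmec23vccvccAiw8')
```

['.s', 'c23', 'w8']

The pattern matches the literal 'vcc' repeated 2 times, then optionally a word character (non-capturing group); then one or more of one of [iw5e] (lazy).
A `+?`/`*?`/`{m,n}?` starts at its minimum and grows only as far as needed for what follows to match.
Matches to split on: at [2:10] → 'vccvccme'; at [13:21] → 'vccvccAi'.
Splitting on the pattern gives 3 pieces.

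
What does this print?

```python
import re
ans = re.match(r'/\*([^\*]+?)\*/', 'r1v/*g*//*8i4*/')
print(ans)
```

None

`re.match` won't scan ahead — the pattern has to work from the very first character.
Here position 0 doesn't satisfy it, so the call returns None.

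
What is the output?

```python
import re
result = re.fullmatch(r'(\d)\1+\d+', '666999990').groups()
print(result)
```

After group 1 captures some text, `\1` only succeeds where that same text appears again.
For `fullmatch`, every character of the input must be accounted for by the pattern.
The match spans [0:9] → '666999990'.
Captured: group 1 = '6'.

('6',)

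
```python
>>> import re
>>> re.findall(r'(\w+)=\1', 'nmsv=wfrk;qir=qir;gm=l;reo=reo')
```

['qir', 'reo']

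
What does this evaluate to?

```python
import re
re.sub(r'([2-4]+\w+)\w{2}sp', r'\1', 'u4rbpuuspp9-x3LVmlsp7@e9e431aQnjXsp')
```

'u4rbpp9-x3LV7@e9e431aQn'

Pattern: one or more of a character in [2-4], then one or more of a word character (captured); then exactly 2 of a word character, then the literal 'sp'.
Each match is replaced using the text its own group 1 captured.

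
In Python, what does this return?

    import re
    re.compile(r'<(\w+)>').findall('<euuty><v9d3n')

['euuty']

Scanning left to right: at [0:7] match '<euuty>', group 1 = 'euuty'.
With a single group, `findall` returns only what that group captured — 1 item.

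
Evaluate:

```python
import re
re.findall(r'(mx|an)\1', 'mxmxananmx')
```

['mx', 'an']

A backreference is literal: `\1` must see the identical characters the first group matched.
One capturing group, so `findall` returns just the captured substring from each match — 2 in all.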